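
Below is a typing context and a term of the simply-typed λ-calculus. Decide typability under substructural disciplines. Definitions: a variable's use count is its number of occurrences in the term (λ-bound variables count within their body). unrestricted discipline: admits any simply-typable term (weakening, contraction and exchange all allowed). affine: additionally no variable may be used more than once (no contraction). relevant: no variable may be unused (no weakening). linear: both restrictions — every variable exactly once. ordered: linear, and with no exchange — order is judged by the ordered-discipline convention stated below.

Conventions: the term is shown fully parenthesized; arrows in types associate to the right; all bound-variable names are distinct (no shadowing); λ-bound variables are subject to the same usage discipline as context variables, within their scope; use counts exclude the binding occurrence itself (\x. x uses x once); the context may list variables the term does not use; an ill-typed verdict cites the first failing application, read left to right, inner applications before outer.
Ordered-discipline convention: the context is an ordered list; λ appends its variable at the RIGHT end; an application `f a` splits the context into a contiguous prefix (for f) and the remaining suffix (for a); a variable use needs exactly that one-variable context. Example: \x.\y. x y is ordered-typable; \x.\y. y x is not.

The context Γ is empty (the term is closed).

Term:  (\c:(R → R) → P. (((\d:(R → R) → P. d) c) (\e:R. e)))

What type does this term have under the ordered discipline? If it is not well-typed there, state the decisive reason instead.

term : ((R → R) → P) → P
variable uses: c (bound): 1, d (bound): 1, e (bound): 1
order of uses: d, c, e
typing: the term checks, with type ((R → R) → P) → P
per-discipline verdicts: ordered ✓ · linear ✓ · affine ✓ · relevant ✓ · unrestricted ✓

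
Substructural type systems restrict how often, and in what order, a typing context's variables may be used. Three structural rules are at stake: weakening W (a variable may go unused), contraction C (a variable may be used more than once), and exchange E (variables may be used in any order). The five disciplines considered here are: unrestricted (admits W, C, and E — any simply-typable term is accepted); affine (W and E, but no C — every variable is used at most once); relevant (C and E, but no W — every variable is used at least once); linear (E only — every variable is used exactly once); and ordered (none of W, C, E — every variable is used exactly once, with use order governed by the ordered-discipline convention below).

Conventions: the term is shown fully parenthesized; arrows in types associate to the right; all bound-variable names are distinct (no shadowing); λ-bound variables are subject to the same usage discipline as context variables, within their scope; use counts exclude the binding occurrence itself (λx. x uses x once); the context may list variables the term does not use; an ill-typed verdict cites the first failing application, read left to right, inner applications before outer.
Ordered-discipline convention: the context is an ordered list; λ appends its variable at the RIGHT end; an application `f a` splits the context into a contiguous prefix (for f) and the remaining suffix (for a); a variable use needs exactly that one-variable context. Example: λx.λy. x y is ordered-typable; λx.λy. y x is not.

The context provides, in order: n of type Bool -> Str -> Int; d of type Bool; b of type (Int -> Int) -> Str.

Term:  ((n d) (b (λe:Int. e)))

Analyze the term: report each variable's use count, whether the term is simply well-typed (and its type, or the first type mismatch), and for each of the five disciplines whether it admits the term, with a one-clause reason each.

counts: n: 1×; d: 1×; b: 1×; e (bound): 1×
uses in reading order: n, d, b, e
typing: well-typed at Int
ordered ✓ (n, d, b, e once each; derivable with no W/C/E)
linear ✓ (exactly-once usage across n, d, b, e)
affine ✓ (no duplicate uses among n, d, b, e)
relevant ✓ (n, d, b, e: all used, weakening unneeded)
unrestricted ✓ (simply typable at Int; W, C, E all held)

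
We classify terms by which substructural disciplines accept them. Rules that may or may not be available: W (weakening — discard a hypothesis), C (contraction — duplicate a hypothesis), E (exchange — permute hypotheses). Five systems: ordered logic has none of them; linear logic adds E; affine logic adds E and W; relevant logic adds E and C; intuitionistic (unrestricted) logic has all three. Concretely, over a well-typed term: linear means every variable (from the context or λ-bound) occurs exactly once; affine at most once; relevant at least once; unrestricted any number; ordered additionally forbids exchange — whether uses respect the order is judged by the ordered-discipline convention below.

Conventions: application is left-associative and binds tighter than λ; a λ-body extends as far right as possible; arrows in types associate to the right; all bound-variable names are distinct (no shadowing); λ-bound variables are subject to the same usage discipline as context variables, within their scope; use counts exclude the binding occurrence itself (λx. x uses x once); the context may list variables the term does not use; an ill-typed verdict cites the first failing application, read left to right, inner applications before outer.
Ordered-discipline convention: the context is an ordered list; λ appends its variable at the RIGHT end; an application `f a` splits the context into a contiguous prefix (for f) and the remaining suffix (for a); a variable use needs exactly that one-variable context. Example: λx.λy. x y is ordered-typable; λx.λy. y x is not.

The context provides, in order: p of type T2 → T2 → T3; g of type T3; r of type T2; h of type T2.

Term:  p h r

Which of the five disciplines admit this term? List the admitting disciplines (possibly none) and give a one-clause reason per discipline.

admitted by: affine, unrestricted
usage: p: 1×; g: 0×; r: 1×; h: 1×
order of uses: p, h, r
typing: the term checks, with type T3
ordered: ✗ — unused: g — weakening required
linear: ✗ — unused: g — weakening required
affine: ✓ — none of p, g, r, h used more than once
relevant: ✗ — unused: g — weakening required
unrestricted: ✓ — well-typed at T3; no restrictions here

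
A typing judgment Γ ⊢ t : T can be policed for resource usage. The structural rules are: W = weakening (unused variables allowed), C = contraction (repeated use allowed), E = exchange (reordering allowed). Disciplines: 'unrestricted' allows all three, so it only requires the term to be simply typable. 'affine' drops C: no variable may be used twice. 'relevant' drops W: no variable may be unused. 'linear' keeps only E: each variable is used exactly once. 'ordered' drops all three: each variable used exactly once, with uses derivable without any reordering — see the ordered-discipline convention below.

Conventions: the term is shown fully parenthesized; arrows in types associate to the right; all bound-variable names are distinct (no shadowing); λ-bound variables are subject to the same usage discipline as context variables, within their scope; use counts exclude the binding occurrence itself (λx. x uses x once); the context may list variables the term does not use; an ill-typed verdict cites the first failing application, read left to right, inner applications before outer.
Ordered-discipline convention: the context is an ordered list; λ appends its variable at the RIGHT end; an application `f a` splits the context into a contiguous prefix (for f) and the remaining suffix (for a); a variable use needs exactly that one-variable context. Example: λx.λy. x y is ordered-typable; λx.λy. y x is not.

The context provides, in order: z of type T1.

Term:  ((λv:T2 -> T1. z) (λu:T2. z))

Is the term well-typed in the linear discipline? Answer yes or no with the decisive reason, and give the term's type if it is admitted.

no — repeated use of z ×2; v, u never used (weakening)
counts: z: 2, v [bound]: 0, u [bound]: 0
use order (left to right): z, z
typing: well-typed — term : T1
summary: ordered ✗, linear ✗, affine ✗, relevant ✗, unrestricted ✓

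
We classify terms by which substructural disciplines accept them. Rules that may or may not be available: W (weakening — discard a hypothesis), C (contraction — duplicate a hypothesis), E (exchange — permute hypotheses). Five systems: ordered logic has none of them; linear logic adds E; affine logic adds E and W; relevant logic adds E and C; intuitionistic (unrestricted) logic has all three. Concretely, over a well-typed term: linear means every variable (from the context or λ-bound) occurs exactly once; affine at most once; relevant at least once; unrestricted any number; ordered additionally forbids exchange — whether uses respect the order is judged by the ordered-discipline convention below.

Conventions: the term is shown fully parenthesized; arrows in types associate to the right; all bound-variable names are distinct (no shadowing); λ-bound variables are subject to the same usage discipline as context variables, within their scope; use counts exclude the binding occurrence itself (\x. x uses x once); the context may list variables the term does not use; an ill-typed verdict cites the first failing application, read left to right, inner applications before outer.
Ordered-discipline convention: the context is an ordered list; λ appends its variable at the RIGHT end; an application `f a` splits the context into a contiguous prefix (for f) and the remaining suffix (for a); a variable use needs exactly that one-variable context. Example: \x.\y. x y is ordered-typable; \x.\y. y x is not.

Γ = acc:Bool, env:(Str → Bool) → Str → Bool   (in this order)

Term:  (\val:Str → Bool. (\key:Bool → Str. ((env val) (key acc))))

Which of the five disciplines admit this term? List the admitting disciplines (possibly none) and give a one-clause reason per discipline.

admitted in: linear, affine, relevant, unrestricted
usage: acc: 1, env: 1, val [bound]: 1, key [bound]: 1
use order (left to right): env, val, key, acc
typing: ✓ — (Str → Bool) → (Bool → Str) → Bool
ordered: ✗, no contiguous prefix/suffix split fits env, val, key, acc
linear: ✓, acc, env, val, key: one use apiece
affine: ✓, none of acc, env, val, key used more than once
relevant: ✓, at least one use each (acc, env, val, key)
unrestricted: ✓, type-checks ((Str → Bool) → (Bool → Str) → Bool) and nothing is barred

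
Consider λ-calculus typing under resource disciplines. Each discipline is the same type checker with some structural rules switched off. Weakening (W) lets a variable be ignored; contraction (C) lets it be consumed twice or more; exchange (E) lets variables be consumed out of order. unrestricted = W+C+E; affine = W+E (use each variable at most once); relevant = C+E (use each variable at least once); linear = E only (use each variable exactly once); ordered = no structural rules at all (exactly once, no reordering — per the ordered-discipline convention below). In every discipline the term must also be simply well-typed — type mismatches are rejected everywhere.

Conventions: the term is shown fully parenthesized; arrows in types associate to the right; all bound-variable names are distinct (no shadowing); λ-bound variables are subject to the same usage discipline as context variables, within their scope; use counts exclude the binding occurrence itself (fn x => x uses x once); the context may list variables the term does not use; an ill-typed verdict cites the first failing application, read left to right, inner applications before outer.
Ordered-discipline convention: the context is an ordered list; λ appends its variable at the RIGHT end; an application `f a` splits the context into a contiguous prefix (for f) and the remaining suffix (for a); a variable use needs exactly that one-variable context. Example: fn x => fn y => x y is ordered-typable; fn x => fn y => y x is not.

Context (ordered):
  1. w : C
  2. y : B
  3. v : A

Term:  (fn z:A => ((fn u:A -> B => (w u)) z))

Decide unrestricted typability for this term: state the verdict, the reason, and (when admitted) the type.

no — the type mismatch rejects it
variable uses: w: 1×; y: 0×; v: 0×; z (bound): 1×; u (bound): 1×
use order (left to right): w, u, z
typing: ill-typed: non-function type C applied to an argument
all disciplines: ordered ✗ | linear ✗ | affine ✗ | relevant ✗ | unrestricted ✗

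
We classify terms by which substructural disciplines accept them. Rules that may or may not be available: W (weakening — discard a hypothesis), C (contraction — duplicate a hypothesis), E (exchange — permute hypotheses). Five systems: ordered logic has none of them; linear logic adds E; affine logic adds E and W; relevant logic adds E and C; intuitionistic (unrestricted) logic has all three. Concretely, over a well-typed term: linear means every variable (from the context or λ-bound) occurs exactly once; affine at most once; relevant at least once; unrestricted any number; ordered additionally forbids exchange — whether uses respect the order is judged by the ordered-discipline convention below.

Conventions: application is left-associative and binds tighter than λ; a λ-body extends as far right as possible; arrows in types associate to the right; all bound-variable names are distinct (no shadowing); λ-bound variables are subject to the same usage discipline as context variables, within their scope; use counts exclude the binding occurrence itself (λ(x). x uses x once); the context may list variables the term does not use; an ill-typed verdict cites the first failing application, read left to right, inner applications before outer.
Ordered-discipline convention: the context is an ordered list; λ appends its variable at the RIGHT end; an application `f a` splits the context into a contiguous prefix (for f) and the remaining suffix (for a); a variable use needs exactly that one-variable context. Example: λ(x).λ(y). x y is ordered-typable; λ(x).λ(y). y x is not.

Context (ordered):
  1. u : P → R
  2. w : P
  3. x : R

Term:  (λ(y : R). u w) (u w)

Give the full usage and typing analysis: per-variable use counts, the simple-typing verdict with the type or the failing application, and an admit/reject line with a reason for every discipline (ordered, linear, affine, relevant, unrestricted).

use counts: u=2; w=2; x=0; y (bound)=0
uses in reading order: u, w, u, w
typing: ✓ — R
ordered: ✗ — needs contraction — u ×2, w ×2; x, y left unused
linear: ✗ — needs contraction — u ×2, w ×2; x, y left unused
affine: ✗ — needs contraction — u ×2, w ×2
relevant: ✗ — x, y left unused
unrestricted: ✓ — simply typable at R; W, C, E all held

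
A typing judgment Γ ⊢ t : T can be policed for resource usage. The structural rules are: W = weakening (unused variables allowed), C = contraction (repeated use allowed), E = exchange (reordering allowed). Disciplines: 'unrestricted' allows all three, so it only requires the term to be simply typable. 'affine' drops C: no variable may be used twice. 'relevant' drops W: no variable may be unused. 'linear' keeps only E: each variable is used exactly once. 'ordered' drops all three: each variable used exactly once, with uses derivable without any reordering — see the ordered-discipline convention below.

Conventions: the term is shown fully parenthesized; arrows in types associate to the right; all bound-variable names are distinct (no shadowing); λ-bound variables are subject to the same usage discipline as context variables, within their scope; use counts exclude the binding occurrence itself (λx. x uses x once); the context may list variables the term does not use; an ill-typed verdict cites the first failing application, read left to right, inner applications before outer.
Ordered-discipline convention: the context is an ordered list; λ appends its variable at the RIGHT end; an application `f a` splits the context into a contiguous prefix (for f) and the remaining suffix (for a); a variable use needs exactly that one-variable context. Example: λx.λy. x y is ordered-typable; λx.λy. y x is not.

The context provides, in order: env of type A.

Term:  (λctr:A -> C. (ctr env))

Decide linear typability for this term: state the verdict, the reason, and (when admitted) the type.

yes — exactly-once usage across env, ctr; term : (A -> C) -> C
use counts: env=1, ctr (bound)=1
use order (left to right): ctr, env
typing: ✓ — (A -> C) -> C
per-discipline verdicts: ordered ✗ | linear ✓ | affine ✓ | relevant ✓ | unrestricted ✓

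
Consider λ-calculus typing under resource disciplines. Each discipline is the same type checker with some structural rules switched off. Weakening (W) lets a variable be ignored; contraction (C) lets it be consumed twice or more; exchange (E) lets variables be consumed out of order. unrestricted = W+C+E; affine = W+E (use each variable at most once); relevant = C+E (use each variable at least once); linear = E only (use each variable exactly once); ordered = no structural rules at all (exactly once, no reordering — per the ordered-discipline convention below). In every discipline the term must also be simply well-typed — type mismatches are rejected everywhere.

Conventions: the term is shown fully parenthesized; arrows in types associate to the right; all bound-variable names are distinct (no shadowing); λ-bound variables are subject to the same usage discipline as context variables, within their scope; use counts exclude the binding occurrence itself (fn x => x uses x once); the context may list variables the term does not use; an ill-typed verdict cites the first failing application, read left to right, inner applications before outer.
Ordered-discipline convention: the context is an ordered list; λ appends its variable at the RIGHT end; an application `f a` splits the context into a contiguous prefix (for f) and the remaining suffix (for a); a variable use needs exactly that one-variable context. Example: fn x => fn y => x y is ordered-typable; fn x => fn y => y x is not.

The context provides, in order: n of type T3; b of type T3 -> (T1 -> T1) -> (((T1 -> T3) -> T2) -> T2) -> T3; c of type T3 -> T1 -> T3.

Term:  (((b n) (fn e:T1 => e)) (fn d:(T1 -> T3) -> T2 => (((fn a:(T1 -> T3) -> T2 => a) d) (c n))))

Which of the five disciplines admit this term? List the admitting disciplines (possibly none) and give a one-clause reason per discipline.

admitting disciplines: relevant, unrestricted
variable uses: n: 2×; b: 1×; c: 1×; e [bound]: 1×; d [bound]: 1×; a [bound]: 1×
order of uses: b, n, e, a, d, c, n
typing: well-typed at T3
ordered ✗ (repeated use of n ×2)
linear ✗ (repeated use of n ×2)
affine ✗ (repeated use of n ×2)
relevant ✓ (at least one use each (n, b, c, e, d, a))
unrestricted ✓ (type-checks (T3) and nothing is barred)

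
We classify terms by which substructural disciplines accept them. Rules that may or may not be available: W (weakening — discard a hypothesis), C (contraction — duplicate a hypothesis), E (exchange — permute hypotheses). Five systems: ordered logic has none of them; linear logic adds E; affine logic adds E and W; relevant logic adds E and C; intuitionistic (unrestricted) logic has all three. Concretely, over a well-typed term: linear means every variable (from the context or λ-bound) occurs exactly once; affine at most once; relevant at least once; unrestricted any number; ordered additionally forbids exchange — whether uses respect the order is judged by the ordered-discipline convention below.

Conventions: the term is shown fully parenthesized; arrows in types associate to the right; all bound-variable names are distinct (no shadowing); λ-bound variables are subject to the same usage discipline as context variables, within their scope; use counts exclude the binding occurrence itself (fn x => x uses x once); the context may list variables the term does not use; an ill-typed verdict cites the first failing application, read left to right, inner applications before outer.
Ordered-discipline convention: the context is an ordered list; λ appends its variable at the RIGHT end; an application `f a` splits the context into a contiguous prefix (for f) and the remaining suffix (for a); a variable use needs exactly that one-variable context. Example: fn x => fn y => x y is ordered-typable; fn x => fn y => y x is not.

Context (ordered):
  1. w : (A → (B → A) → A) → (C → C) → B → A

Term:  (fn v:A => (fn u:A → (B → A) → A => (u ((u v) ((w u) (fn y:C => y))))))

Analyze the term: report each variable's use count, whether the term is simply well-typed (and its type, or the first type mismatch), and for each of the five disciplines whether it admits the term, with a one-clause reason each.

variable uses: w: 1×, v [bound]: 1×, u [bound]: 3×, y [bound]: 1×
left-to-right use order: u, u, v, w, u, y
typing: ✓ — A → (A → (B → A) → A) → (B → A) → A
ordered: ✗, needs contraction — u ×3
linear: ✗, needs contraction — u ×3
affine: ✗, needs contraction — u ×3
relevant: ✓, w, v, u, y: all used, weakening unneeded
unrestricted: ✓, typability at A → (A → (B → A) → A) → (B → A) → A is all that's needed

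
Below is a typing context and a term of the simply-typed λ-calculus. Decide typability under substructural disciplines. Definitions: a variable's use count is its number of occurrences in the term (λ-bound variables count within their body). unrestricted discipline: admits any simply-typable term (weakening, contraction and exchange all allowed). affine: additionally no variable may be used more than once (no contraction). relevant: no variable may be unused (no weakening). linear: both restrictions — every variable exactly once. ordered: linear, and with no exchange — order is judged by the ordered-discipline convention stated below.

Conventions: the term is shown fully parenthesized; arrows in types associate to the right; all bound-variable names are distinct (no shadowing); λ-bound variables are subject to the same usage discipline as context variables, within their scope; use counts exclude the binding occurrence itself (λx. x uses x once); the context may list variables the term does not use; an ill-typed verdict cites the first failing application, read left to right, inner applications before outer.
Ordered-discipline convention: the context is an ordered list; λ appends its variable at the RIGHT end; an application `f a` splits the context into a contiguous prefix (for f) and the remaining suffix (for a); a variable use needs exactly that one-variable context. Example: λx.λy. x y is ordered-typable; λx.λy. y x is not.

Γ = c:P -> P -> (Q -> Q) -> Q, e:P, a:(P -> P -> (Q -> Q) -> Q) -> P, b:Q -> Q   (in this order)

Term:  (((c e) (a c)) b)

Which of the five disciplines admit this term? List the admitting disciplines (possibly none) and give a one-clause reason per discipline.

admitting disciplines: relevant, unrestricted
usage: c: 2×, e: 1×, a: 1×, b: 1×
left-to-right use order: c, e, a, c, b
typing: well-typed — term : Q
ordered: ✗ — uses contraction: c ×2
linear: ✗ — uses contraction: c ×2
affine: ✗ — uses contraction: c ×2
relevant: ✓ — c, e, a, b: all used, weakening unneeded
unrestricted: ✓ — type-checks (Q) and nothing is barred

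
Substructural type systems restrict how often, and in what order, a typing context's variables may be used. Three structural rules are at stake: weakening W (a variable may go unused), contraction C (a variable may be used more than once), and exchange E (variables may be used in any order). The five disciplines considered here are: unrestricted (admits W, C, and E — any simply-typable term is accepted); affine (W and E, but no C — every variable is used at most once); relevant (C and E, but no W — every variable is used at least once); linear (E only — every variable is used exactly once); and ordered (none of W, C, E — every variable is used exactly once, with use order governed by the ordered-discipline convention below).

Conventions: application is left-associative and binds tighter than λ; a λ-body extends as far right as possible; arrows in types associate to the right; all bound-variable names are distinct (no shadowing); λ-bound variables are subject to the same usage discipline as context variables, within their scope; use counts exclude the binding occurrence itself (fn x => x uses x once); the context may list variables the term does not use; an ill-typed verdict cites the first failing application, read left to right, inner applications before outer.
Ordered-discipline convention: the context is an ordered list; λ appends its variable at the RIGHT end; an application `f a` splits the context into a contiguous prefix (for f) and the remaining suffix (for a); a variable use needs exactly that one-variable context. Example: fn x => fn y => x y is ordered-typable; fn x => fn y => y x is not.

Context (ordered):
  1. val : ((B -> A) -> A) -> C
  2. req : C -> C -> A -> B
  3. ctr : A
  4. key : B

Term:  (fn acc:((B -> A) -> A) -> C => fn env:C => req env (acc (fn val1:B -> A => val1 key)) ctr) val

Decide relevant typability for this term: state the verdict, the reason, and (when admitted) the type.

yes — at least one use each (val, req, ctr, key, acc, env, val1); term : C -> B
usage: val: 1, req: 1, ctr: 1, key: 1, acc (λ-bound): 1, env (λ-bound): 1, val1 (λ-bound): 1
left-to-right use order: req, env, acc, val1, key, ctr, val
typing: well-typed — term : C -> B
per-discipline verdicts: ordered ✗, linear ✓, affine ✓, relevant ✓, unrestricted ✓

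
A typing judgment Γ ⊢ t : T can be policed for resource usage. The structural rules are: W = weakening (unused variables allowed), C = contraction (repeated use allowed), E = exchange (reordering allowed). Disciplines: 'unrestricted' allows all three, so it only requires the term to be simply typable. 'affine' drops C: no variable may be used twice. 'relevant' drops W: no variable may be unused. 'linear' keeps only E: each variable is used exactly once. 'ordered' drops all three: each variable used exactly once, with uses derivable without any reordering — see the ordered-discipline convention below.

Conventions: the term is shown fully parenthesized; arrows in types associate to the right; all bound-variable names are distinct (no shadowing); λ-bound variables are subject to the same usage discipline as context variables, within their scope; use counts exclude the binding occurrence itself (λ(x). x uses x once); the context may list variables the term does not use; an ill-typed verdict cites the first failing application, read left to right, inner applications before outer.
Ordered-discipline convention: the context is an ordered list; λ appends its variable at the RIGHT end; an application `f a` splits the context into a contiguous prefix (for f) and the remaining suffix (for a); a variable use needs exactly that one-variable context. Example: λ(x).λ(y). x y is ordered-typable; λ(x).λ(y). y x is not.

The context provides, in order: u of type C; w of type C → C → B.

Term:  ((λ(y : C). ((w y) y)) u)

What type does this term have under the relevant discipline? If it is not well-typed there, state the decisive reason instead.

term : B
counts: u=1; w=1; y [bound]=2
use order (left to right): w, y, y, u
typing: well-typed at B
all disciplines: ordered ✗; linear ✗; affine ✗; relevant ✓; unrestricted ✓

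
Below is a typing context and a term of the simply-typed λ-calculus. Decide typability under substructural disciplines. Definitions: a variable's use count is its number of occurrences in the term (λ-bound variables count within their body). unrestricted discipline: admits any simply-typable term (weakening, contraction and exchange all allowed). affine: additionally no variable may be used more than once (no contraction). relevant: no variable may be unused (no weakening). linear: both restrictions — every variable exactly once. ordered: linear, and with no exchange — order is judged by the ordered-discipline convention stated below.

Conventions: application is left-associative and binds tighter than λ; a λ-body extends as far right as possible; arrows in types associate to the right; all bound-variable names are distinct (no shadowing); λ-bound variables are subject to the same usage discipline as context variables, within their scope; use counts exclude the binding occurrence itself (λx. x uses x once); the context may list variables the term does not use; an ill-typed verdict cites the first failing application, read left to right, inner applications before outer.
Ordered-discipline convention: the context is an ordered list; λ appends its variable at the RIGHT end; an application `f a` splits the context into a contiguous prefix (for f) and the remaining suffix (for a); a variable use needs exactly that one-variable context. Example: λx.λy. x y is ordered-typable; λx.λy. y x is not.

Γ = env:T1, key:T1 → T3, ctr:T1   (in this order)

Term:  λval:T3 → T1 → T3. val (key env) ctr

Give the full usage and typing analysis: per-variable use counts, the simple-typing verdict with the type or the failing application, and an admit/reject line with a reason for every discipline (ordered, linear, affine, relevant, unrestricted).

variable uses: env: 1; key: 1; ctr: 1; val (λ-bound): 1
uses in reading order: val, key, env, ctr
typing: the term checks, with type (T3 → T1 → T3) → T3
ordered: ✗ — no contiguous prefix/suffix split fits val, key, env, ctr
linear: ✓ — single use per variable (env, key, ctr, val)
affine: ✓ — env, key, ctr, val: no repeats, contraction unneeded
relevant: ✓ — none of env, key, ctr, val goes unused
unrestricted: ✓ — type-checks ((T3 → T1 → T3) → T3) and nothing is barred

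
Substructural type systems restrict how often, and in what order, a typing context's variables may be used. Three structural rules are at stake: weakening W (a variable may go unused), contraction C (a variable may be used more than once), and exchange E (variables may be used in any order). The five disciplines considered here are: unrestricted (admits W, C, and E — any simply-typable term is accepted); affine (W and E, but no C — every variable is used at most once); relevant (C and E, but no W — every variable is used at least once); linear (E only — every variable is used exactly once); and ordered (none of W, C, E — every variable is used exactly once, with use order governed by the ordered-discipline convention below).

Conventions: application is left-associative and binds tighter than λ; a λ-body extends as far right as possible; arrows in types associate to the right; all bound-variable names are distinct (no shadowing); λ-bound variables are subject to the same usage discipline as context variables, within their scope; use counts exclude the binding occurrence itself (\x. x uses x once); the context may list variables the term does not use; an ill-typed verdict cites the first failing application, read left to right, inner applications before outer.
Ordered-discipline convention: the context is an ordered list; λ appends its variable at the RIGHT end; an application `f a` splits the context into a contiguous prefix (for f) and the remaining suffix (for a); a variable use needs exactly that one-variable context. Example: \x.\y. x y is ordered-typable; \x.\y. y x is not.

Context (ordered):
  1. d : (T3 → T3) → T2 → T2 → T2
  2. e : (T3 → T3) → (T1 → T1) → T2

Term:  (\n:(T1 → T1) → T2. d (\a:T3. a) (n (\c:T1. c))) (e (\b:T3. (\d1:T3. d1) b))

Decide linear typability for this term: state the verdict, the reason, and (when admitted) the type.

yes — exactly-once usage across d, e, n, a, c, b, d1; term : T2 → T2
counts: d ×1, e ×1, n (λ-bound) ×1, a (λ-bound) ×1, c (λ-bound) ×1, b (λ-bound) ×1, d1 (λ-bound) ×1
order of uses: d, a, n, c, e, d1, b
typing: well-typed — term : T2 → T2
all disciplines: ordered ✓, linear ✓, affine ✓, relevant ✓, unrestricted ✓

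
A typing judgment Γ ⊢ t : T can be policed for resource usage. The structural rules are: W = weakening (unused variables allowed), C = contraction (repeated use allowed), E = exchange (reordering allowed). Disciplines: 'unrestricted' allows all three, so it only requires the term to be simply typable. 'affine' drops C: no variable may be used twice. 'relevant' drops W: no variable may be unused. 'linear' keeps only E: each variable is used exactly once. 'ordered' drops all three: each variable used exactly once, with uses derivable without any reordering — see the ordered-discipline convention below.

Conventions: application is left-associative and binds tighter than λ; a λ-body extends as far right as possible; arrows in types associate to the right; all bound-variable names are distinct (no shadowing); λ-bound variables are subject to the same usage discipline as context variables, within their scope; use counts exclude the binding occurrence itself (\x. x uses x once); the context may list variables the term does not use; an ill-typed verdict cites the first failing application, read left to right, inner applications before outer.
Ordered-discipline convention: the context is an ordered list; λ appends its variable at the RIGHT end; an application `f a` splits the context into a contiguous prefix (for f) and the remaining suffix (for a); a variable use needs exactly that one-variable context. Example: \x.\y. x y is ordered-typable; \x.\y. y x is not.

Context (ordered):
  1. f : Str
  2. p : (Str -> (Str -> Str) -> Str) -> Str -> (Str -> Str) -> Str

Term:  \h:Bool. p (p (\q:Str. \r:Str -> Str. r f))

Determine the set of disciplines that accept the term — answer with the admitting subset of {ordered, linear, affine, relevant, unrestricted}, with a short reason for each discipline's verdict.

admitted in: unrestricted
use counts: f=1; p=2; h (bound)=0; q (bound)=0; r (bound)=1
use order (left to right): p, p, r, f
typing: ✓ — Bool -> Str -> (Str -> Str) -> Str
ordered: ✗ — repeated use of p ×2; h, q left unused
linear: ✗ — repeated use of p ×2; h, q left unused
affine: ✗ — repeated use of p ×2
relevant: ✗ — h, q left unused
unrestricted: ✓ — typability at Bool -> Str -> (Str -> Str) -> Str is all that's needed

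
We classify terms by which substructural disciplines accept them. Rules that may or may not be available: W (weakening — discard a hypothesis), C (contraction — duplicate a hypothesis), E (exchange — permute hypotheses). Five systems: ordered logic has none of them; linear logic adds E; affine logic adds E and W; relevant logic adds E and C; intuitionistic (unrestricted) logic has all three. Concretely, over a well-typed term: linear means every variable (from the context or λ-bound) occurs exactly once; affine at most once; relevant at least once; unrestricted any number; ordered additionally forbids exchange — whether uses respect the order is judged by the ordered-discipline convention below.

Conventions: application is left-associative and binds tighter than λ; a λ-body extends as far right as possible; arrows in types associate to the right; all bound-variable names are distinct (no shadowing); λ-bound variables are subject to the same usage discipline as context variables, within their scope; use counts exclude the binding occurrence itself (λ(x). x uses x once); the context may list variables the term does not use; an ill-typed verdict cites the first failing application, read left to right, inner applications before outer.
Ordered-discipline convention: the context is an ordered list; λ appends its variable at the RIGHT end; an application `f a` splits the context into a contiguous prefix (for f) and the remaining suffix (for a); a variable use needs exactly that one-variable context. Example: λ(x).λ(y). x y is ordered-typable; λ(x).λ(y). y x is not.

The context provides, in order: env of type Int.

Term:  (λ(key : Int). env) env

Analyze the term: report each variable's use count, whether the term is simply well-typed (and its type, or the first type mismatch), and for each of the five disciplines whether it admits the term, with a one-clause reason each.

use counts: env ×2, key [bound] ×0
order of uses: env, env
typing: the term checks, with type Int
ordered ✗ (needs contraction — env ×2; key never used (weakening))
linear ✗ (needs contraction — env ×2; key never used (weakening))
affine ✗ (needs contraction — env ×2)
relevant ✗ (key never used (weakening))
unrestricted ✓ (simply typable at Int; W, C, E all held)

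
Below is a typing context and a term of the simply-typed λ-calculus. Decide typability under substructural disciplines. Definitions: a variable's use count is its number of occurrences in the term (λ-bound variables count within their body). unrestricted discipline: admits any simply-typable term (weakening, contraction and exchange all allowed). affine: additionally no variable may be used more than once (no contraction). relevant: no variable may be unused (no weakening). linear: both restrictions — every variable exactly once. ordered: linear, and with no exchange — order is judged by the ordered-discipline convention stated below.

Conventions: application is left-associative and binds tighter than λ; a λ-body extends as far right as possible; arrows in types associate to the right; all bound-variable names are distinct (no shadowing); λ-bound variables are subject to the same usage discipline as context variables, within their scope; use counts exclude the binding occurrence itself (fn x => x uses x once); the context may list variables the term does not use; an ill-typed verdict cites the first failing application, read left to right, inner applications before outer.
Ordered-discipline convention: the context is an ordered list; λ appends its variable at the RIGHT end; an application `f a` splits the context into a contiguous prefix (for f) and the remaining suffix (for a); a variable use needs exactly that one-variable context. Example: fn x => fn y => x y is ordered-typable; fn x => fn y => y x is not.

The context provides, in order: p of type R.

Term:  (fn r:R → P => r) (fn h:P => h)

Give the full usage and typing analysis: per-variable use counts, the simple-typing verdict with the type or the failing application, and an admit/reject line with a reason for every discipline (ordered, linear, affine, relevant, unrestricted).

usage: p ×0, r (λ-bound) ×1, h (λ-bound) ×1
uses in reading order: r, h
typing: ill-typed: argument of type P → P where R → P is required
ordered: ✗, not simply typable
linear: ✗, fails simple typing
affine: ✗, a type mismatch blocks all five
relevant: ✗, the type mismatch rejects it
unrestricted: ✗, not simply typable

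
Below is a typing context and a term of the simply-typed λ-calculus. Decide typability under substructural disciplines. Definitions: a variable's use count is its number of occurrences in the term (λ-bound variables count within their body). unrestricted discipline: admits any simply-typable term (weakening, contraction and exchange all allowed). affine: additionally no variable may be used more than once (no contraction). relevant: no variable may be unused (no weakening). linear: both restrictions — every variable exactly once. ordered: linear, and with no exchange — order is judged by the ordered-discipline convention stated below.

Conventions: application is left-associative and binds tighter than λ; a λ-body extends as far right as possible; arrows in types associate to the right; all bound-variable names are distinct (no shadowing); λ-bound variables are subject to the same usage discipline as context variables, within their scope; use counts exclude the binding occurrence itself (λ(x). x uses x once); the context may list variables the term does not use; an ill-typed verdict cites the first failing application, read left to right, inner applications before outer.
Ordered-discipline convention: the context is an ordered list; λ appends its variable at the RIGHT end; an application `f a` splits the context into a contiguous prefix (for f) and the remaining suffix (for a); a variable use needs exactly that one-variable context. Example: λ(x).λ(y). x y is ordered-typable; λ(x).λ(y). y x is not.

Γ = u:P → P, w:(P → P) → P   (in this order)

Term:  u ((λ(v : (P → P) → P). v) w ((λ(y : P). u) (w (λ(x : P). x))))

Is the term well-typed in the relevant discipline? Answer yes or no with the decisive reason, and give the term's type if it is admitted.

no — needs weakening: y unused
counts: u=2, w=2, v [bound]=1, y [bound]=0, x [bound]=1
left-to-right use order: u, v, w, u, w, x
typing: well-typed at P
summary: ordered ✗ · linear ✗ · affine ✗ · relevant ✗ · unrestricted ✓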